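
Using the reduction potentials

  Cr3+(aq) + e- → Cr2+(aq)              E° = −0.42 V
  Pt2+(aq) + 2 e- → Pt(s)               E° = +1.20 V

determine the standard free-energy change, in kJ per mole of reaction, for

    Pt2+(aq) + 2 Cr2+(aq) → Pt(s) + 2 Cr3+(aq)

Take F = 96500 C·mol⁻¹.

−313 kJ/mol

In the reaction as written Pt2+(aq) is reduced, so the Pt²⁺/Pt couple is the cathode and Cr³⁺/Cr²⁺ is the anode.
E°cell = +1.20 − (−0.42) = +1.62 V; balancing electrons gives n = 2.
ΔG° = −nFE°cell = −(2)(96500)(+1.62) J/mol = −313 kJ/mol.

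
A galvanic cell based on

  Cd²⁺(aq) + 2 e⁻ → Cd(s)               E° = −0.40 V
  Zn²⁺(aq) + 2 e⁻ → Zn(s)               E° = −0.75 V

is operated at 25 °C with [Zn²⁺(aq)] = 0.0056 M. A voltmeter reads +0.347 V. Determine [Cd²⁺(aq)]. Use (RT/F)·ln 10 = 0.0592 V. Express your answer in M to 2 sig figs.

0.0044 M

With Cd²⁺/Cd at the cathode and Zn²⁺/Zn at the anode, E°cell = −0.40 − (−0.75) = +0.35 V (n = 2).
Rearranging E = E° − (0.0592/n)·log Q gives log Q = 2(+0.35 − (+0.347))/0.0592 = 0.101.
For Cd²⁺(aq) + Zn(s) → Cd(s) + Zn²⁺(aq), the reaction quotient is Q = [Zn²⁺(aq)] / [Cd²⁺(aq)].
Substituting the known concentrations and solving, log [Cd²⁺(aq)] = −2.353 and [Cd²⁺(aq)] = 0.0044 M.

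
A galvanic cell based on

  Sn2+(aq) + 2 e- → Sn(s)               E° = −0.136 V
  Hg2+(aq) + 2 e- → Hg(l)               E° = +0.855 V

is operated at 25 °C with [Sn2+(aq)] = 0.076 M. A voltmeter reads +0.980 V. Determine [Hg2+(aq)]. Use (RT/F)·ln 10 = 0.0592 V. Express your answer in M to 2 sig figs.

0.032 M

The Hg²⁺/Hg couple has the larger reduction potential, so it is the cathode: E°cell = +0.855 − (−0.136) = +0.991 V and n = 2.
Since E = E° − (0.0592/n)·log Q, log Q = n(E° − E)/0.0592 = 0.372.
Balancing electrons gives Hg2+(aq) + Sn(s) → Hg(l) + Sn2+(aq); thus Q = [Sn2+(aq)] / [Hg2+(aq)].
Substituting the known concentrations and solving, log [Hg2+(aq)] = −1.491 and [Hg2+(aq)] = 0.032 M.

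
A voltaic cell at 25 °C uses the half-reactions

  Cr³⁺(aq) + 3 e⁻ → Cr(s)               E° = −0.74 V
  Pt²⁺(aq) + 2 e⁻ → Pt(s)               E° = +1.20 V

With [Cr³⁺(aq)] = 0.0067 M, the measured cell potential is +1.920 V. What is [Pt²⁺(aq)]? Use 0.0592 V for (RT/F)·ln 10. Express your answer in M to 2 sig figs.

0.0075 M

The Pt²⁺/Pt couple has the larger reduction potential, so it is the cathode: E°cell = +1.20 − (−0.74) = +1.94 V and n = 6.
Since E = E° − (0.0592/n)·log Q, log Q = n(E° − E)/0.0592 = 2.027.
For 3 Pt²⁺(aq) + 2 Cr(s) → 3 Pt(s) + 2 Cr³⁺(aq), the reaction quotient is Q = [Cr³⁺(aq)]^2 / [Pt²⁺(aq)]^3.
Substituting the known concentrations and solving, log [Pt²⁺(aq)] = −2.125 and [Pt²⁺(aq)] = 0.0075 M.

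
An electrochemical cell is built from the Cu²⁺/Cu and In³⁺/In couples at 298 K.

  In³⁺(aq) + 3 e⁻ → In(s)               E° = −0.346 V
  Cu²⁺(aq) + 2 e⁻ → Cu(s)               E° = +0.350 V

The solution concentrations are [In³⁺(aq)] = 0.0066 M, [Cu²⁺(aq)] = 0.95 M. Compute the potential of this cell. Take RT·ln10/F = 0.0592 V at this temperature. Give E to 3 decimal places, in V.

+0.738 V

The Cu²⁺/Cu couple has the more positive E°, so it is the cathode; In³⁺/In is the anode.
E°cell = E°cat − E°an = +0.350 − (−0.346) = +0.696 V; n = 6.
For the overall reaction 3 Cu²⁺(aq) + 2 In(s) → 3 Cu(s) + 2 In³⁺(aq), Q = [In³⁺(aq)]^2 / [Cu²⁺(aq)]^3 = 5.08×10^−5, giving log Q = −4.294.
Applying E = E° − (RT ln10/nF)·log Q gives +0.696 − (0.0592/6)(−4.294) = +0.738 V.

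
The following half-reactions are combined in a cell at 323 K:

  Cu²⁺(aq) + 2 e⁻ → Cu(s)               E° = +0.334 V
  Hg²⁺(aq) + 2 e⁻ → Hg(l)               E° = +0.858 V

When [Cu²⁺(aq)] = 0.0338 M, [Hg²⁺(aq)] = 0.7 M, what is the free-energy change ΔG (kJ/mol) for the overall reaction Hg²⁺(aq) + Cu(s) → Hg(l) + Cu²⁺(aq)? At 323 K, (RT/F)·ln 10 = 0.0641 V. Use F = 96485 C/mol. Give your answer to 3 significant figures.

E°cell = +0.858 − (+0.334) = +0.524 V; the balanced reaction transfers n = 2 electrons.
The reaction quotient is [Cu²⁺(aq)] / [Hg²⁺(aq)] = 0.0483; by Nernst, E = +0.524 − (0.0641/2)(−1.316) = +0.5662 V.
Finally ΔG = −nFE = −(2)(96485 C/mol)(+0.5662 V) = −109 kJ/mol.

−109 kJ/mol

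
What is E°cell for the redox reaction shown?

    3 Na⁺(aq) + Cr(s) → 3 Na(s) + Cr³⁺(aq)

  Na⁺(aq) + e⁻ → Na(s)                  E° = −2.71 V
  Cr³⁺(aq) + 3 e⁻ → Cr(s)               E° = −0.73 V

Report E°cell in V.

Na⁺(aq) gains electrons, so the Na⁺/Na couple is the cathode; the Cr³⁺/Cr couple is the anode.
E°cell = E°(cathode) − E°(anode) = −2.71 − (−0.73) = −1.98 V.

−1.98 V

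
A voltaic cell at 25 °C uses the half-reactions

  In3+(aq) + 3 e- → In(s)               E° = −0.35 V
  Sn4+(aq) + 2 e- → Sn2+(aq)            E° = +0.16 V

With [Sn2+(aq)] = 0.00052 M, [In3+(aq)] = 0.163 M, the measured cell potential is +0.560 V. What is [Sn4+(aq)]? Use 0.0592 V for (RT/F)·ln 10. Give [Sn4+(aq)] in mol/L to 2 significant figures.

The Sn⁴⁺/Sn²⁺ couple has the larger reduction potential, so it is the cathode: E°cell = +0.16 − (−0.35) = +0.51 V and n = 6.
Since E = E° − (0.0592/n)·log Q, log Q = n(E° − E)/0.0592 = −5.068.
The balanced reaction is 3 Sn4+(aq) + 2 In(s) → 3 Sn2+(aq) + 2 In3+(aq), so Q = ([Sn2+(aq)]^3·[In3+(aq)]^2) / [Sn4+(aq)]^3.
Isolating [Sn4+(aq)] in Q = 10^{−5.068} yields log [Sn4+(aq)] = −2.120, i.e. 0.0076 M.

0.0076 M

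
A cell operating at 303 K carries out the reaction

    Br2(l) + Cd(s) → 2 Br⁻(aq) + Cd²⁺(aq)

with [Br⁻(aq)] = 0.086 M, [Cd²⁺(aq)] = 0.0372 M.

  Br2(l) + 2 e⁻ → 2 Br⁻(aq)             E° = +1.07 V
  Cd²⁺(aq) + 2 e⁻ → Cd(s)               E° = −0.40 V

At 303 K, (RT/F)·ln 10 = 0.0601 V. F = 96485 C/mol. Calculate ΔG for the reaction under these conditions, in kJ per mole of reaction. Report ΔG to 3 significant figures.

The standard cell potential is +1.07 − (−0.40) = +1.47 V, with n = 2 electrons in the balanced equation.
The reaction quotient is [Br⁻(aq)]^2·[Cd²⁺(aq)] = 0.000275; by Nernst, E = +1.47 − (0.0601/2)(−3.560) = +1.5770 V.
Then ΔG = −nFE = −2 × 96485 × +1.5770 J/mol = −304 kJ/mol.

−304 kJ/mol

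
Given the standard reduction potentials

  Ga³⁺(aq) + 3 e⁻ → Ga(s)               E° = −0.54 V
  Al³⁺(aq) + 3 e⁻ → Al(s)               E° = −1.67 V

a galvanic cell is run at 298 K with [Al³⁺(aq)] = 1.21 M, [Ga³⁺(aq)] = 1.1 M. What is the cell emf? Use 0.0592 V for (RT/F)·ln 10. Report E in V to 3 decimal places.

Since E°(Ga³⁺/Ga) > E°(Al³⁺/Al), Ga³⁺/Ga serves as the cathode.
The standard potential is −0.54 − (−1.67) = +1.13 V and the balanced reaction transfers n = 3 electrons.
For the overall reaction Ga³⁺(aq) + Al(s) → Ga(s) + Al³⁺(aq), Q = [Al³⁺(aq)] / [Ga³⁺(aq)] = 1.1, giving log Q = 0.041.
By the Nernst equation, E = +1.13 − (0.0592/3)·(0.041) = +1.129 V.

+1.129 V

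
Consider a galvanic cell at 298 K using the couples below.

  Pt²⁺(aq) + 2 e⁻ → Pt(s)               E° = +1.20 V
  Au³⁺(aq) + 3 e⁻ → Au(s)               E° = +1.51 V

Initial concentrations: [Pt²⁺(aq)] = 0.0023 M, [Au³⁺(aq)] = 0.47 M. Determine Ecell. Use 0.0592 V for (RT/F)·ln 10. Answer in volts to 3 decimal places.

+0.382 V

Since E°(Au³⁺/Au) > E°(Pt²⁺/Pt), Au³⁺/Au serves as the cathode.
The standard potential is +1.51 − (+1.20) = +0.31 V and the balanced reaction transfers n = 6 electrons.
The balanced reaction is 2 Au³⁺(aq) + 3 Pt(s) → 2 Au(s) + 3 Pt²⁺(aq), so Q = [Pt²⁺(aq)]^3 / [Au³⁺(aq)]^2 = 5.51×10^−8 and log Q = −7.259.
E = E° − (0.0592/n)·log Q = +0.31 − (0.0592/6)(−7.259) = +0.382 V.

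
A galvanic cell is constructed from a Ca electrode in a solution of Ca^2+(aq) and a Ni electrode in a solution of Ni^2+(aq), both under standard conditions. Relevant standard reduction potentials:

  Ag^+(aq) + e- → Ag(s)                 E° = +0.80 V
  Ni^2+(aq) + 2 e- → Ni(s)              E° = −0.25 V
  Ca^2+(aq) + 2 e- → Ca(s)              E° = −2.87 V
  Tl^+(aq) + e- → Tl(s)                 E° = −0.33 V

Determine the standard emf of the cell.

Of the two couples in this cell, the one with the more positive reduction potential is reduced at the cathode: here that is Ni²⁺/Ni (−0.25 V); Ca²⁺/Ca (−2.87 V) is the anode.
E°cell = E°(cathode) − E°(anode) = −0.25 − (−2.87) = +2.62 V.

+2.62 V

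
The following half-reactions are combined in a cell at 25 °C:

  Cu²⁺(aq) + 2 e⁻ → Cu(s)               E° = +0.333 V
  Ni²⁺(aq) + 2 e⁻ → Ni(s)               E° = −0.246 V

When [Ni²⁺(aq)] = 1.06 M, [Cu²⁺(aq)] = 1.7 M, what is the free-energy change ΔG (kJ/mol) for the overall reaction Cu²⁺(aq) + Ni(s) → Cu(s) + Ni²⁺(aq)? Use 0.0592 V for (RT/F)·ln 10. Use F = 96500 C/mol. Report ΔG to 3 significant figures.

−113 kJ/mol

With Cu²⁺/Cu reduced at the cathode, E°cell = +0.333 − (−0.246) = +0.579 V and n = 2.
Here Q = [Ni²⁺(aq)] / [Cu²⁺(aq)] = 0.624 (log Q = −0.205), giving E = +0.579 − (0.0592/2)·(−0.205) = +0.5851 V.
Then ΔG = −nFE = −2 × 96500 × +0.5851 J/mol = −113 kJ/mol.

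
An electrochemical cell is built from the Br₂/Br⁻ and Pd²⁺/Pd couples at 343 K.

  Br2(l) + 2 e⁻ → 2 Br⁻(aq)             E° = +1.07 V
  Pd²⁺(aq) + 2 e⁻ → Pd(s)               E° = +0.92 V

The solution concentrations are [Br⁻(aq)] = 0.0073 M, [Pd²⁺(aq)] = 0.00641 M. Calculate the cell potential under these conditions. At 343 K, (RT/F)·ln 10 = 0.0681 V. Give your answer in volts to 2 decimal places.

Since E°(Br₂/Br⁻) > E°(Pd²⁺/Pd), Br₂/Br⁻ serves as the cathode.
The standard potential is +1.07 − (+0.92) = +0.15 V and the balanced reaction transfers n = 2 electrons.
Balancing gives Br2(l) + Pd(s) → 2 Br⁻(aq) + Pd²⁺(aq); hence Q = [Br⁻(aq)]^2·[Pd²⁺(aq)] = 3.42×10^−7 (log Q = −6.466).
Applying E = E° − (RT ln10/nF)·log Q gives +0.15 − (0.0681/2)(−6.466) = +0.37 V.

+0.37 V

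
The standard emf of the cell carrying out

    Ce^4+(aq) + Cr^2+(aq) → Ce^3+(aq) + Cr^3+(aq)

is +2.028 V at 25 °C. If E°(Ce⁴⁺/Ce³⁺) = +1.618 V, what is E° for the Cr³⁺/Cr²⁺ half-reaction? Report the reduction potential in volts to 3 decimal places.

−0.410 V

In the reaction as written the Ce⁴⁺/Ce³⁺ couple is reduced (cathode) and Cr³⁺/Cr²⁺ is oxidized (anode), so E°cell = E°(Ce⁴⁺/Ce³⁺) − E°(Cr³⁺/Cr²⁺).
E°(Cr³⁺/Cr²⁺) = E°(cathode) − E°cell = +1.618 − (+2.028) = −0.410 V.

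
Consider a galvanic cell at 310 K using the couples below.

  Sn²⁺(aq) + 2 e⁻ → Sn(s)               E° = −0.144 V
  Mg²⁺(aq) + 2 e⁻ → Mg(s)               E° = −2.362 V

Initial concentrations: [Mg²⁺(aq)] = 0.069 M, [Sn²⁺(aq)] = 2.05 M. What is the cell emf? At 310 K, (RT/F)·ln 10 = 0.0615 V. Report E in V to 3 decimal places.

+2.263 V

Since E°(Sn²⁺/Sn) > E°(Mg²⁺/Mg), Sn²⁺/Sn serves as the cathode.
E°cell = −0.144 − (−2.362) = +2.218 V, with n = 2 electrons transferred.
Balancing gives Sn²⁺(aq) + Mg(s) → Sn(s) + Mg²⁺(aq); hence Q = [Mg²⁺(aq)] / [Sn²⁺(aq)] = 0.0337 (log Q = −1.473).
E = E° − (0.0615/n)·log Q = +2.218 − (0.0615/2)(−1.473) = +2.263 V.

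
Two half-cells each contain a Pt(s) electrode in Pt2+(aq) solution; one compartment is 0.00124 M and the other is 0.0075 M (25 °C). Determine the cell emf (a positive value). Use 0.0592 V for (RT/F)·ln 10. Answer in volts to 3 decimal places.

For a concentration cell E°cell = 0, since both electrodes use the same couple.
The compartment with the higher Pt2+(aq) concentration (0.0075 M) acts as the cathode; ions are reduced there and produced at the dilute (0.00124 M) anode.
With n = 2, Ecell = −(0.0592/2)·log([dilute]/[conc]) = −(0.0592/2)·log(0.00124/0.0075) = +0.023 V.

0.023 V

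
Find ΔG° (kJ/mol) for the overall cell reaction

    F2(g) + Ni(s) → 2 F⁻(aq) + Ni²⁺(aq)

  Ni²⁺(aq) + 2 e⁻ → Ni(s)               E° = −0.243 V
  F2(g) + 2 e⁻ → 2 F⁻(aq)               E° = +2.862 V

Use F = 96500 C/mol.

−599 kJ/mol

In the reaction as written F2(g) is reduced, so the F₂/F⁻ couple is the cathode and Ni²⁺/Ni is the anode.
E°cell = +2.862 − (−0.243) = +3.105 V; balancing electrons gives n = 2.
ΔG° = −nFE°cell = −(2)(96500)(+3.105) J/mol = −599 kJ/mol.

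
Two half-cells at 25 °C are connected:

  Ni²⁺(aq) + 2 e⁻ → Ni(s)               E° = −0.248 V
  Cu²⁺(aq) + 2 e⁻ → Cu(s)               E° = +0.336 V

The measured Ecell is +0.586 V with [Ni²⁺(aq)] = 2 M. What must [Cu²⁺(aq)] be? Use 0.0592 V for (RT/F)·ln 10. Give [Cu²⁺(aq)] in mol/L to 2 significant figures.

With Cu²⁺/Cu at the cathode and Ni²⁺/Ni at the anode, E°cell = +0.336 − (−0.248) = +0.584 V (n = 2).
From the Nernst equation, log Q = n(E° − E)/0.0592 = 2·(+0.584 − (+0.586))/0.0592 = −0.068.
For Cu²⁺(aq) + Ni(s) → Cu(s) + Ni²⁺(aq), the reaction quotient is Q = [Ni²⁺(aq)] / [Cu²⁺(aq)].
Isolating [Cu²⁺(aq)] in Q = 10^{−0.068} yields log [Cu²⁺(aq)] = 0.369, i.e. 2.3 M.

2.3 M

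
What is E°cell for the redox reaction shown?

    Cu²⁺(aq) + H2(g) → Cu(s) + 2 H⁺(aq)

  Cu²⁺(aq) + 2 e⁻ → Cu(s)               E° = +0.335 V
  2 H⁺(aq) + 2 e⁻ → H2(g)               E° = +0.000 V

+0.335 V

In the reaction as written, Cu²⁺(aq) is reduced (cathode) and H⁺(aq) is produced by oxidation at the anode.
E°cell = E°(cathode) − E°(anode) = +0.335 − (+0.000) = +0.335 V.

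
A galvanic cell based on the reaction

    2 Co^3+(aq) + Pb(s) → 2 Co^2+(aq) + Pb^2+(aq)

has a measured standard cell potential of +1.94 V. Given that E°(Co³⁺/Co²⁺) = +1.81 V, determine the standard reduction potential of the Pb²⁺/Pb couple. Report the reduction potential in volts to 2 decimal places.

−0.13 V

In the reaction as written the Co³⁺/Co²⁺ couple is reduced (cathode) and Pb²⁺/Pb is oxidized (anode), so E°cell = E°(Co³⁺/Co²⁺) − E°(Pb²⁺/Pb).
E°(Pb²⁺/Pb) = E°(cathode) − E°cell = +1.81 − (+1.94) = −0.13 V.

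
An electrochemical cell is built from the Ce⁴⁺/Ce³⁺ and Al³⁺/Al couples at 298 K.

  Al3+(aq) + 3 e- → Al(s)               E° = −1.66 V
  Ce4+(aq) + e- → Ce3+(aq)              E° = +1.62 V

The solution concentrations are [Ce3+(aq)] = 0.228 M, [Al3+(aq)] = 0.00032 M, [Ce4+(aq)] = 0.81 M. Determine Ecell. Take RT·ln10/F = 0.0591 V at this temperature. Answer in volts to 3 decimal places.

+3.381 V

Since E°(Ce⁴⁺/Ce³⁺) > E°(Al³⁺/Al), Ce⁴⁺/Ce³⁺ serves as the cathode.
E°cell = E°cat − E°an = +1.62 − (−1.66) = +3.28 V; n = 3.
For the overall reaction 3 Ce4+(aq) + Al(s) → 3 Ce3+(aq) + Al3+(aq), Q = ([Ce3+(aq)]^3·[Al3+(aq)]) / [Ce4+(aq)]^3 = 7.14×10^−6, giving log Q = −5.147.
E = E° − (0.0591/n)·log Q = +3.28 − (0.0591/3)(−5.147) = +3.381 V.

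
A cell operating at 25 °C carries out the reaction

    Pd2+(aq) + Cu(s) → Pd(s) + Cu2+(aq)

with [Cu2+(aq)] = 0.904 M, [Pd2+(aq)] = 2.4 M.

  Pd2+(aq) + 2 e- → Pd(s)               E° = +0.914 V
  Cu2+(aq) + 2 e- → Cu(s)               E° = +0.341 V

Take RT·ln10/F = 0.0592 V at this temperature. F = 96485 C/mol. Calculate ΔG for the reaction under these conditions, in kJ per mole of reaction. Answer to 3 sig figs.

−113 kJ/mol

E°cell = +0.914 − (+0.341) = +0.573 V; the balanced reaction transfers n = 2 electrons.
Here Q = [Cu2+(aq)] / [Pd2+(aq)] = 0.377 (log Q = −0.424), giving E = +0.573 − (0.0592/2)·(−0.424) = +0.5856 V.
Then ΔG = −nFE = −2 × 96485 × +0.5856 J/mol = −113 kJ/mol.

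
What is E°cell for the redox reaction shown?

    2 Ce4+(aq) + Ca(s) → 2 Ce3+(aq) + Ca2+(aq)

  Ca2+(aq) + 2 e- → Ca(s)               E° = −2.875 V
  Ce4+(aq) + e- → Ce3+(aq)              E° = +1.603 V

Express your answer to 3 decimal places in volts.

In the reaction as written, Ce4+(aq) is reduced (cathode) and Ca2+(aq) is produced by oxidation at the anode.
E°cell = E°(cathode) − E°(anode) = +1.603 − (−2.875) = +4.478 V.

+4.478 V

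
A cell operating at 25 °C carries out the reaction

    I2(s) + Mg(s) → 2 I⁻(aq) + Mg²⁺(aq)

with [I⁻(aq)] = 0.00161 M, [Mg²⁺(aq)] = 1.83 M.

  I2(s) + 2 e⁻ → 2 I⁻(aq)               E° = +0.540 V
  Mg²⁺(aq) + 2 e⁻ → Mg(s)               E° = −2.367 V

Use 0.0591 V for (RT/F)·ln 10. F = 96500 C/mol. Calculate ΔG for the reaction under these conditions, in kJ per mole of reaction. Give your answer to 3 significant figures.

−591 kJ/mol

The standard cell potential is +0.540 − (−2.367) = +2.907 V, with n = 2 electrons in the balanced equation.
The reaction quotient is [I⁻(aq)]^2·[Mg²⁺(aq)] = 4.74×10^−6; by Nernst, E = +2.907 − (0.0591/2)(−5.324) = +3.0643 V.
Then ΔG = −nFE = −2 × 96500 × +3.0643 J/mol = −591 kJ/mol.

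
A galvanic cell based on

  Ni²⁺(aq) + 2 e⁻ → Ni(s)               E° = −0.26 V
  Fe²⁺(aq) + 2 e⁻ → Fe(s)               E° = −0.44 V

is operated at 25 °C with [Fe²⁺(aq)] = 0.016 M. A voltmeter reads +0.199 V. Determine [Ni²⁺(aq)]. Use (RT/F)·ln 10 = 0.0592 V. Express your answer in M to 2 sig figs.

0.070 M

Ni²⁺/Ni is the cathode (higher E°); E°cell = −0.26 − (−0.44) = +0.18 V with n = 2.
Rearranging E = E° − (0.0592/n)·log Q gives log Q = 2(+0.18 − (+0.199))/0.0592 = −0.642.
Balancing electrons gives Ni²⁺(aq) + Fe(s) → Ni(s) + Fe²⁺(aq); thus Q = [Fe²⁺(aq)] / [Ni²⁺(aq)].
Solving for the unknown gives log [Ni²⁺(aq)] = −1.154, so [Ni²⁺(aq)] ≈ 0.070 M.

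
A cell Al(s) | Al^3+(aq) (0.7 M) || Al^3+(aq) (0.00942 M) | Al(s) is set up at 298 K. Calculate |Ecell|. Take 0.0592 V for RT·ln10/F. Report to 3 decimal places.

0.037 V

For a concentration cell E°cell = 0, since both electrodes use the same couple.
The compartment with the higher Al^3+(aq) concentration (0.7 M) acts as the cathode; ions are reduced there and produced at the dilute (0.00942 M) anode.
With n = 3, Ecell = −(0.0592/3)·log([dilute]/[conc]) = −(0.0592/3)·log(0.00942/0.7) = +0.037 V.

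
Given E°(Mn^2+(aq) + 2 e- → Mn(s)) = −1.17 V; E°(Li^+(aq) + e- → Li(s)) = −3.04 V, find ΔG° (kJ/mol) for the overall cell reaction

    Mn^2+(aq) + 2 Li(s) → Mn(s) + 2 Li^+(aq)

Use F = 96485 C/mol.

In the reaction as written Mn^2+(aq) is reduced, so the Mn²⁺/Mn couple is the cathode and Li⁺/Li is the anode.
E°cell = −1.17 − (−3.04) = +1.87 V; balancing electrons gives n = 2.
ΔG° = −nFE°cell = −(2)(96485)(+1.87) J/mol = −361 kJ/mol.

−361 kJ/mol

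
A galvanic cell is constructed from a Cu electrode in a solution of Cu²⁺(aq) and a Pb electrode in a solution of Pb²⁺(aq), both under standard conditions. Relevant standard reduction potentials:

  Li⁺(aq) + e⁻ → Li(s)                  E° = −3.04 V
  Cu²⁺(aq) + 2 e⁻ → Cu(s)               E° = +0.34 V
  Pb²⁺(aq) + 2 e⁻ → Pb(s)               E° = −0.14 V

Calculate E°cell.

Of the two couples in this cell, the one with the more positive reduction potential is reduced at the cathode: here that is Cu²⁺/Cu (+0.34 V); Pb²⁺/Pb (−0.14 V) is the anode.
E°cell = E°(cathode) − E°(anode) = +0.34 − (−0.14) = +0.48 V.

+0.48 V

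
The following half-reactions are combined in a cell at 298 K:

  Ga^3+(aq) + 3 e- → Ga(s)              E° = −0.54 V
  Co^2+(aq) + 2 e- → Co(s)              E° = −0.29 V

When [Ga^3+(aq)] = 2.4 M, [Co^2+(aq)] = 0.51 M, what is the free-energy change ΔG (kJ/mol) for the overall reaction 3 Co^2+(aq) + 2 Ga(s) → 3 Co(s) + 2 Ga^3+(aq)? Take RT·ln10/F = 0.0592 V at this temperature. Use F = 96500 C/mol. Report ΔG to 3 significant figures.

−135 kJ/mol

E°cell = −0.29 − (−0.54) = +0.25 V; the balanced reaction transfers n = 6 electrons.
Q = [Ga^3+(aq)]^2 / [Co^2+(aq)]^3 = 43.4, so log Q = 1.638 and E = +0.25 − (0.0592/6)(1.638) = +0.2338 V.
Then ΔG = −nFE = −6 × 96500 × +0.2338 J/mol = −135 kJ/mol.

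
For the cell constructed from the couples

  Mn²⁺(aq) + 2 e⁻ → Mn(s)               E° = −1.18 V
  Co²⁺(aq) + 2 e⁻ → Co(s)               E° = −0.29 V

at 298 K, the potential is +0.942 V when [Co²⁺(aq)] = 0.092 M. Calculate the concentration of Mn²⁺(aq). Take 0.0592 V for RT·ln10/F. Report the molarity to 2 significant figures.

With Co²⁺/Co at the cathode and Mn²⁺/Mn at the anode, E°cell = −0.29 − (−1.18) = +0.89 V (n = 2).
From the Nernst equation, log Q = n(E° − E)/0.0592 = 2·(+0.89 − (+0.942))/0.0592 = −1.757.
Balancing electrons gives Co²⁺(aq) + Mn(s) → Co(s) + Mn²⁺(aq); thus Q = [Mn²⁺(aq)] / [Co²⁺(aq)].
Isolating [Mn²⁺(aq)] in Q = 10^{−1.757} yields log [Mn²⁺(aq)] = −2.793, i.e. 0.0016 M.

0.0016 M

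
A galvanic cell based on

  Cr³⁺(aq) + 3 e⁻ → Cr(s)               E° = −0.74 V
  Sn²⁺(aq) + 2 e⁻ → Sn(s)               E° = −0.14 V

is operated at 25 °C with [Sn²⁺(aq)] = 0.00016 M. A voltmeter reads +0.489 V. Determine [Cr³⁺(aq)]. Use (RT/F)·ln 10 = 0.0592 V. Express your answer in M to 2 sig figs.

Sn²⁺/Sn is the cathode (higher E°); E°cell = −0.14 − (−0.74) = +0.60 V with n = 6.
Rearranging E = E° − (0.0592/n)·log Q gives log Q = 6(+0.60 − (+0.489))/0.0592 = 11.250.
For 3 Sn²⁺(aq) + 2 Cr(s) → 3 Sn(s) + 2 Cr³⁺(aq), the reaction quotient is Q = [Cr³⁺(aq)]^2 / [Sn²⁺(aq)]^3.
Substituting the known concentrations and solving, log [Cr³⁺(aq)] = −0.069 and [Cr³⁺(aq)] = 0.85 M.

0.85 M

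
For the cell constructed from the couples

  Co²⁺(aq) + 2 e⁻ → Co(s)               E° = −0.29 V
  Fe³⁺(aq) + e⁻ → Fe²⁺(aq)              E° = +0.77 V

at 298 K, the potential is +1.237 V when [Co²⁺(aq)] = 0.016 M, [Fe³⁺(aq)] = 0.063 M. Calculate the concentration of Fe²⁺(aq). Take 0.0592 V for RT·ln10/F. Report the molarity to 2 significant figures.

With Fe³⁺/Fe²⁺ at the cathode and Co²⁺/Co at the anode, E°cell = +0.77 − (−0.29) = +1.06 V (n = 2).
Rearranging E = E° − (0.0592/n)·log Q gives log Q = 2(+1.06 − (+1.237))/0.0592 = −5.980.
The balanced reaction is 2 Fe³⁺(aq) + Co(s) → 2 Fe²⁺(aq) + Co²⁺(aq), so Q = ([Fe²⁺(aq)]^2·[Co²⁺(aq)]) / [Fe³⁺(aq)]^2.
Substituting the known concentrations and solving, log [Fe²⁺(aq)] = −3.293 and [Fe²⁺(aq)] = 0.00051 M.

0.00051 M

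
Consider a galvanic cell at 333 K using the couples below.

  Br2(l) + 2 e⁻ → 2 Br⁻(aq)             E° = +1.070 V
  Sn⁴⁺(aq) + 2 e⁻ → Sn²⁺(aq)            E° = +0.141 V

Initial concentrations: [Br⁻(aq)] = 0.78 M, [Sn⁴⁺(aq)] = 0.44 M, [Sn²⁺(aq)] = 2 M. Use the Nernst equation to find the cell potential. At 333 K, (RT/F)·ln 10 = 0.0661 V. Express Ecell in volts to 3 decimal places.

Since E°(Br₂/Br⁻) > E°(Sn⁴⁺/Sn²⁺), Br₂/Br⁻ serves as the cathode.
The standard potential is +1.070 − (+0.141) = +0.929 V and the balanced reaction transfers n = 2 electrons.
Balancing gives Br2(l) + Sn²⁺(aq) → 2 Br⁻(aq) + Sn⁴⁺(aq); hence Q = ([Br⁻(aq)]^2·[Sn⁴⁺(aq)]) / [Sn²⁺(aq)] = 0.134 (log Q = −0.873).
Applying E = E° − (RT ln10/nF)·log Q gives +0.929 − (0.0661/2)(−0.873) = +0.958 V.

+0.958 V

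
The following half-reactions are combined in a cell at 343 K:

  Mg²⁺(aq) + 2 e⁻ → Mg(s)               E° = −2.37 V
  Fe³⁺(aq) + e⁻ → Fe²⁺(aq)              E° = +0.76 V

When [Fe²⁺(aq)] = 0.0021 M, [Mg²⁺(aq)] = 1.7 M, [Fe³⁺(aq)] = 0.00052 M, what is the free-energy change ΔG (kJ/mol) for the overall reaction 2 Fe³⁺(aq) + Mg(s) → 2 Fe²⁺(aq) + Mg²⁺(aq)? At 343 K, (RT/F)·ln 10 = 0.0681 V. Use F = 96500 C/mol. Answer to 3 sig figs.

E°cell = +0.76 − (−2.37) = +3.13 V; the balanced reaction transfers n = 2 electrons.
Here Q = ([Fe²⁺(aq)]^2·[Mg²⁺(aq)]) / [Fe³⁺(aq)]^2 = 27.7 (log Q = 1.443), giving E = +3.13 − (0.0681/2)·(1.443) = +3.0809 V.
Finally ΔG = −nFE = −(2)(96500 C/mol)(+3.0809 V) = −595 kJ/mol.

−595 kJ/mol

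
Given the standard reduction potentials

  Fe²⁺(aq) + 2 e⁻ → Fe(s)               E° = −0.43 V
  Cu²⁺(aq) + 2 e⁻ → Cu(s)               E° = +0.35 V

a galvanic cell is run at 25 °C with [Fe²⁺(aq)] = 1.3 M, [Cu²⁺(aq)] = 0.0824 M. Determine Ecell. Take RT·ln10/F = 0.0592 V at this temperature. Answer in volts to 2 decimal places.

Cu²⁺/Cu is reduced (cathode, E° = +0.35 V) and Fe²⁺/Fe is oxidized (anode).
The standard potential is +0.35 − (−0.43) = +0.78 V and the balanced reaction transfers n = 2 electrons.
The balanced reaction is Cu²⁺(aq) + Fe(s) → Cu(s) + Fe²⁺(aq), so Q = [Fe²⁺(aq)] / [Cu²⁺(aq)] = 15.8 and log Q = 1.198.
E = E° − (0.0592/n)·log Q = +0.78 − (0.0592/2)(1.198) = +0.74 V.

+0.74 V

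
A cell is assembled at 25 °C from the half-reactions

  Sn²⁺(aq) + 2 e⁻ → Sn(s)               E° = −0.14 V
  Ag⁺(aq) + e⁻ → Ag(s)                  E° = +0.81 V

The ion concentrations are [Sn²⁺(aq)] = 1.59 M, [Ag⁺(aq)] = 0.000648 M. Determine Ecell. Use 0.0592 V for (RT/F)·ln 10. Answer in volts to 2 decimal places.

The Ag⁺/Ag couple has the more positive E°, so it is the cathode; Sn²⁺/Sn is the anode.
E°cell = E°cat − E°an = +0.81 − (−0.14) = +0.95 V; n = 2.
Balancing gives 2 Ag⁺(aq) + Sn(s) → 2 Ag(s) + Sn²⁺(aq); hence Q = [Sn²⁺(aq)] / [Ag⁺(aq)]^2 = 3.79×10^6 (log Q = 6.578).
Applying E = E° − (RT ln10/nF)·log Q gives +0.95 − (0.0592/2)(6.578) = +0.76 V.

+0.76 V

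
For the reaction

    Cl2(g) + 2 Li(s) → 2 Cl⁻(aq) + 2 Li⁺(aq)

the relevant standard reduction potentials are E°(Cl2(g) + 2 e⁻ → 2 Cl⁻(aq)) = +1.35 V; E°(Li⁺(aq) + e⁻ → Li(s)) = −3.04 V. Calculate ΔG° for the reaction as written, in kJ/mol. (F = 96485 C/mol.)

−847 kJ/mol

In the reaction as written Cl2(g) is reduced, so the Cl₂/Cl⁻ couple is the cathode and Li⁺/Li is the anode.
E°cell = +1.35 − (−3.04) = +4.39 V; balancing electrons gives n = 2.
ΔG° = −nFE°cell = −(2)(96485)(+4.39) J/mol = −847 kJ/mol.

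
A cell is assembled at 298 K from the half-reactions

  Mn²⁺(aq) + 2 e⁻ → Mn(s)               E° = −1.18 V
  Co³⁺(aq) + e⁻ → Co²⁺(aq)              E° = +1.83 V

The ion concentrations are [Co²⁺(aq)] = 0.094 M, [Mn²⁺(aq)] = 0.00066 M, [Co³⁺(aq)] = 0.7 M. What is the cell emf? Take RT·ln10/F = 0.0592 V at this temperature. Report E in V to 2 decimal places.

+3.16 V

Co³⁺/Co²⁺ is reduced (cathode, E° = +1.83 V) and Mn²⁺/Mn is oxidized (anode).
E°cell = E°cat − E°an = +1.83 − (−1.18) = +3.01 V; n = 2.
The balanced reaction is 2 Co³⁺(aq) + Mn(s) → 2 Co²⁺(aq) + Mn²⁺(aq), so Q = ([Co²⁺(aq)]^2·[Mn²⁺(aq)]) / [Co³⁺(aq)]^2 = 1.19×10^−5 and log Q = −4.924.
Applying E = E° − (RT ln10/nF)·log Q gives +3.01 − (0.0592/2)(−4.924) = +3.16 V.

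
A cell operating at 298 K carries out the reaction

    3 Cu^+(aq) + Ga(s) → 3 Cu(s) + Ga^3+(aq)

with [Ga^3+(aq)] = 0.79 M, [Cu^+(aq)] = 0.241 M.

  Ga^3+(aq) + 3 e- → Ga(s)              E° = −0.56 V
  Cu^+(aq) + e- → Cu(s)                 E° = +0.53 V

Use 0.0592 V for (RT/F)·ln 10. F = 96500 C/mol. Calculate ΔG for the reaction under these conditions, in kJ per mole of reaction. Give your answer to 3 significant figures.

E°cell = +0.53 − (−0.56) = +1.09 V; the balanced reaction transfers n = 3 electrons.
Here Q = [Ga^3+(aq)] / [Cu^+(aq)]^3 = 56.4 (log Q = 1.752), giving E = +1.09 − (0.0592/3)·(1.752) = +1.0554 V.
Then ΔG = −nFE = −3 × 96500 × +1.0554 J/mol = −306 kJ/mol.

−306 kJ/mol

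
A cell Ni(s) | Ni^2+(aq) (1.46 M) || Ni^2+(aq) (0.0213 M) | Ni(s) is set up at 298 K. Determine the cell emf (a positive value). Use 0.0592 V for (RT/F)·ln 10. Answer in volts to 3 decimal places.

0.054 V

For a concentration cell E°cell = 0, since both electrodes use the same couple.
The compartment with the higher Ni^2+(aq) concentration (1.46 M) acts as the cathode; ions are reduced there and produced at the dilute (0.0213 M) anode.
With n = 2, Ecell = −(0.0592/2)·log([dilute]/[conc]) = −(0.0592/2)·log(0.0213/1.46) = +0.054 V.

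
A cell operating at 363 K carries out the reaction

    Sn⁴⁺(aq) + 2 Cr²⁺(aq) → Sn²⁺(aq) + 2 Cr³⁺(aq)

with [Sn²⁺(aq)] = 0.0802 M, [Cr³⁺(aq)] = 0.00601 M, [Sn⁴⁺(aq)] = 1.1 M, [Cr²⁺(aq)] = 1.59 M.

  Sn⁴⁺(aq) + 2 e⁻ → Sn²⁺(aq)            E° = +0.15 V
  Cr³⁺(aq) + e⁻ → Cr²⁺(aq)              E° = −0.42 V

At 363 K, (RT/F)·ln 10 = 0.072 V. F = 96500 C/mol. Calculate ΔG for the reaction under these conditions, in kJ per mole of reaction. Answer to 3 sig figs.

The standard cell potential is +0.15 − (−0.42) = +0.57 V, with n = 2 electrons in the balanced equation.
Q = ([Sn²⁺(aq)]·[Cr³⁺(aq)]^2) / ([Sn⁴⁺(aq)]·[Cr²⁺(aq)]^2) = 1.04×10^−6, so log Q = −5.982 and E = +0.57 − (0.072/2)(−5.982) = +0.7854 V.
Finally ΔG = −nFE = −(2)(96500 C/mol)(+0.7854 V) = −152 kJ/mol.

−152 kJ/mol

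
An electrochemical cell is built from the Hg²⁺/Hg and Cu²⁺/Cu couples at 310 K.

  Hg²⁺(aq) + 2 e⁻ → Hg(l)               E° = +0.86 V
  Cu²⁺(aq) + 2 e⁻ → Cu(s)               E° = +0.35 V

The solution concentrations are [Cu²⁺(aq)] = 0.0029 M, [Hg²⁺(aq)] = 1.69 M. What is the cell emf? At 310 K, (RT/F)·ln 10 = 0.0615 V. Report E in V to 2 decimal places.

+0.60 V

Hg²⁺/Hg is reduced (cathode, E° = +0.86 V) and Cu²⁺/Cu is oxidized (anode).
The standard potential is +0.86 − (+0.35) = +0.51 V and the balanced reaction transfers n = 2 electrons.
For the overall reaction Hg²⁺(aq) + Cu(s) → Hg(l) + Cu²⁺(aq), Q = [Cu²⁺(aq)] / [Hg²⁺(aq)] = 0.00172, giving log Q = −2.765.
Applying E = E° − (RT ln10/nF)·log Q gives +0.51 − (0.0615/2)(−2.765) = +0.60 V.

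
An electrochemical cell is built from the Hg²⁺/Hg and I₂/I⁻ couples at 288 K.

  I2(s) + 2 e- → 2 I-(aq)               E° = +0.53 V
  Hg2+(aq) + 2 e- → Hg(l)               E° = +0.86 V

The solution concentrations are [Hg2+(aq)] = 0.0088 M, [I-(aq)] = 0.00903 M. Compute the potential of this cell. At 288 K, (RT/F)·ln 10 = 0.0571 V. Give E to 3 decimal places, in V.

Hg²⁺/Hg is reduced (cathode, E° = +0.86 V) and I₂/I⁻ is oxidized (anode).
The standard potential is +0.86 − (+0.53) = +0.33 V and the balanced reaction transfers n = 2 electrons.
For the overall reaction Hg2+(aq) + 2 I-(aq) → Hg(l) + I2(s), Q = 1 / ([Hg2+(aq)]·[I-(aq)]^2) = 1.39×10^6, giving log Q = 6.144.
E = E° − (0.0571/n)·log Q = +0.33 − (0.0571/2)(6.144) = +0.155 V.

+0.155 V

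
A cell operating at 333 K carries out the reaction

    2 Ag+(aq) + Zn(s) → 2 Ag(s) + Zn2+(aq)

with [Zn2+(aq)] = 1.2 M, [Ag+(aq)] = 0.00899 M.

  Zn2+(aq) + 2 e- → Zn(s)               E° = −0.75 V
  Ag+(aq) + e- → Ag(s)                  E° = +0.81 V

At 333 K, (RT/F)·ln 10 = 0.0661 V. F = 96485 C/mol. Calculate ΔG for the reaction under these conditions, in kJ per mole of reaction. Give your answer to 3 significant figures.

With Ag⁺/Ag reduced at the cathode, E°cell = +0.81 − (−0.75) = +1.56 V and n = 2.
The reaction quotient is [Zn2+(aq)] / [Ag+(aq)]^2 = 1.48×10^4; by Nernst, E = +1.56 − (0.0661/2)(4.172) = +1.4221 V.
ΔG = −nFE = −(2)(96485)(+1.4221) J/mol = −274 kJ/mol.

−274 kJ/mol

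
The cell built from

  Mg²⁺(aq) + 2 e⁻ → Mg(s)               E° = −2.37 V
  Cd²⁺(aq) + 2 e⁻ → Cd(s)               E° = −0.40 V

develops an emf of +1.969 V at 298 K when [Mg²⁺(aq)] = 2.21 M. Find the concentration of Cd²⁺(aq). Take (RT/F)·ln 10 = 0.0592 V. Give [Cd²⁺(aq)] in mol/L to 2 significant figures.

With Cd²⁺/Cd at the cathode and Mg²⁺/Mg at the anode, E°cell = −0.40 − (−2.37) = +1.97 V (n = 2).
Since E = E° − (0.0592/n)·log Q, log Q = n(E° − E)/0.0592 = 0.034.
For Cd²⁺(aq) + Mg(s) → Cd(s) + Mg²⁺(aq), the reaction quotient is Q = [Mg²⁺(aq)] / [Cd²⁺(aq)].
Solving for the unknown gives log [Cd²⁺(aq)] = 0.310, so [Cd²⁺(aq)] ≈ 2.0 M.

2.0 M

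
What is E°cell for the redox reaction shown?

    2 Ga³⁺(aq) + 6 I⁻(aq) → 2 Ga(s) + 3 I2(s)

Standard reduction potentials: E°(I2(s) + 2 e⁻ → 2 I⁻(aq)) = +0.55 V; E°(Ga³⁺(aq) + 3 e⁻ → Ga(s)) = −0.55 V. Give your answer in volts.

Ga³⁺(aq) gains electrons, so the Ga³⁺/Ga couple is the cathode; the I₂/I⁻ couple is the anode.
E°cell = E°(cathode) − E°(anode) = −0.55 − (+0.55) = −1.10 V.

−1.10 V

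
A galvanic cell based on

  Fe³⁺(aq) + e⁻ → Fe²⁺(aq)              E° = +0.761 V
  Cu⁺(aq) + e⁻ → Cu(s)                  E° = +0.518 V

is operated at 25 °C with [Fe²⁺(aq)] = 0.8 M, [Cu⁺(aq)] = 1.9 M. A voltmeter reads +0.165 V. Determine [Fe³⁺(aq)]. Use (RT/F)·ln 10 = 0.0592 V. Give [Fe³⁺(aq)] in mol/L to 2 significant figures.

Fe³⁺/Fe²⁺ is the cathode (higher E°); E°cell = +0.761 − (+0.518) = +0.243 V with n = 1.
Since E = E° − (0.0592/n)·log Q, log Q = n(E° − E)/0.0592 = 1.318.
The balanced reaction is Fe³⁺(aq) + Cu(s) → Fe²⁺(aq) + Cu⁺(aq), so Q = ([Fe²⁺(aq)]·[Cu⁺(aq)]) / [Fe³⁺(aq)].
Solving for the unknown gives log [Fe³⁺(aq)] = −1.136, so [Fe³⁺(aq)] ≈ 0.073 M.

0.073 M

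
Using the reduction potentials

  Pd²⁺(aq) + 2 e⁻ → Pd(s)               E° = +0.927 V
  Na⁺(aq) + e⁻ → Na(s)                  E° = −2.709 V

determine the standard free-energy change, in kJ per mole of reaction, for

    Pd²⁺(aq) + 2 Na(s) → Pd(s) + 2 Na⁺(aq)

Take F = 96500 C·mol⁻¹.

In the reaction as written Pd²⁺(aq) is reduced, so the Pd²⁺/Pd couple is the cathode and Na⁺/Na is the anode.
E°cell = +0.927 − (−2.709) = +3.636 V; balancing electrons gives n = 2.
ΔG° = −nFE°cell = −(2)(96500)(+3.636) J/mol = −702 kJ/mol.

−702 kJ/mol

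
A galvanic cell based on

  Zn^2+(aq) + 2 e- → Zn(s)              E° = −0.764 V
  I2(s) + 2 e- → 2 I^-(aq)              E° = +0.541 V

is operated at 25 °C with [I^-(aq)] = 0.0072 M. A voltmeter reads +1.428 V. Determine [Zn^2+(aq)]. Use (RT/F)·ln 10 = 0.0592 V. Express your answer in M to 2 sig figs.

The I₂/I⁻ couple has the larger reduction potential, so it is the cathode: E°cell = +0.541 − (−0.764) = +1.305 V and n = 2.
From the Nernst equation, log Q = n(E° − E)/0.0592 = 2·(+1.305 − (+1.428))/0.0592 = −4.155.
The balanced reaction is I2(s) + Zn(s) → 2 I^-(aq) + Zn^2+(aq), so Q = [I^-(aq)]^2·[Zn^2+(aq)].
Substituting the known concentrations and solving, log [Zn^2+(aq)] = 0.130 and [Zn^2+(aq)] = 1.3 M.

1.3 M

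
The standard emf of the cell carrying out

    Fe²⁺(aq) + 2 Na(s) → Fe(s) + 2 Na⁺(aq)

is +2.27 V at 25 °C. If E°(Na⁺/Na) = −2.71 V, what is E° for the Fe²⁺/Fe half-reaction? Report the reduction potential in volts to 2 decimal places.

−0.44 V

In the reaction as written the Fe²⁺/Fe couple is reduced (cathode) and Na⁺/Na is oxidized (anode), so E°cell = E°(Fe²⁺/Fe) − E°(Na⁺/Na).
E°(Fe²⁺/Fe) = E°cell + E°(anode) = +2.27 + (−2.71) = −0.44 V.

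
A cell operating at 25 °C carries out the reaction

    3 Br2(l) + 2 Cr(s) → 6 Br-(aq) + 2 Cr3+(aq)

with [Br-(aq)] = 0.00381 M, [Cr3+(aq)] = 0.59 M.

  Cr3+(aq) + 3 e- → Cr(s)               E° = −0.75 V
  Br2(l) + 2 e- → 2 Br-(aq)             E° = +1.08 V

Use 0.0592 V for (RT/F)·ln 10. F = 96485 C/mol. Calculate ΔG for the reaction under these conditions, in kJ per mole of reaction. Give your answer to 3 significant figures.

With Br₂/Br⁻ reduced at the cathode, E°cell = +1.08 − (−0.75) = +1.83 V and n = 6.
Here Q = [Br-(aq)]^6·[Cr3+(aq)]^2 = 1.06×10^−15 (log Q = −14.973), giving E = +1.83 − (0.0592/6)·(−14.973) = +1.9777 V.
ΔG = −nFE = −(6)(96485)(+1.9777) J/mol = −1140 kJ/mol.

−1140 kJ/mol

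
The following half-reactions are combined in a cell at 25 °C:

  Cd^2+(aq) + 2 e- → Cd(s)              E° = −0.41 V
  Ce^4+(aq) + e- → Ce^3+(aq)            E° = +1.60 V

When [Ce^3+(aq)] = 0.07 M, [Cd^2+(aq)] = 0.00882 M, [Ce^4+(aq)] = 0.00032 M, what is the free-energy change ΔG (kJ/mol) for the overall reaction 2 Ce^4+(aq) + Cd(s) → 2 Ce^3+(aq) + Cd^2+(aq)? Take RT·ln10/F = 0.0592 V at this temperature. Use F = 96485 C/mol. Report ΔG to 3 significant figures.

−373 kJ/mol

E°cell = +1.60 − (−0.41) = +2.01 V; the balanced reaction transfers n = 2 electrons.
Q = ([Ce^3+(aq)]^2·[Cd^2+(aq)]) / [Ce^4+(aq)]^2 = 422, so log Q = 2.625 and E = +2.01 − (0.0592/2)(2.625) = +1.9323 V.
Then ΔG = −nFE = −2 × 96485 × +1.9323 J/mol = −373 kJ/mol.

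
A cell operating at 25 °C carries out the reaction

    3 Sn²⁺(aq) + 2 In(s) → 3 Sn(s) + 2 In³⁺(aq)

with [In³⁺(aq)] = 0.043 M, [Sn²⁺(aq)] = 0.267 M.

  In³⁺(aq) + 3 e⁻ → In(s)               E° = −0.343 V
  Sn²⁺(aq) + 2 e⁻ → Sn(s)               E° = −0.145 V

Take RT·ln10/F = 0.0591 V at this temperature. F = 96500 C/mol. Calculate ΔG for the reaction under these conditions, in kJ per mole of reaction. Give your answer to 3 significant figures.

−120 kJ/mol

The standard cell potential is −0.145 − (−0.343) = +0.198 V, with n = 6 electrons in the balanced equation.
Here Q = [In³⁺(aq)]^2 / [Sn²⁺(aq)]^3 = 0.0971 (log Q = −1.013), giving E = +0.198 − (0.0591/6)·(−1.013) = +0.2080 V.
ΔG = −nFE = −(6)(96500)(+0.2080) J/mol = −120 kJ/mol.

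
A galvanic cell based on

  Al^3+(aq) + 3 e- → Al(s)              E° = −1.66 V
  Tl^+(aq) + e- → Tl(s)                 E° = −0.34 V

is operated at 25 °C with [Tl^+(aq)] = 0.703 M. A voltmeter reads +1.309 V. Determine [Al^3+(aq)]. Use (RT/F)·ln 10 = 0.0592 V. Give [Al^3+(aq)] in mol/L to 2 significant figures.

1.3 M

The Tl⁺/Tl couple has the larger reduction potential, so it is the cathode: E°cell = −0.34 − (−1.66) = +1.32 V and n = 3.
Since E = E° − (0.0592/n)·log Q, log Q = n(E° − E)/0.0592 = 0.557.
Balancing electrons gives 3 Tl^+(aq) + Al(s) → 3 Tl(s) + Al^3+(aq); thus Q = [Al^3+(aq)] / [Tl^+(aq)]^3.
Solving for the unknown gives log [Al^3+(aq)] = 0.098, so [Al^3+(aq)] ≈ 1.3 M.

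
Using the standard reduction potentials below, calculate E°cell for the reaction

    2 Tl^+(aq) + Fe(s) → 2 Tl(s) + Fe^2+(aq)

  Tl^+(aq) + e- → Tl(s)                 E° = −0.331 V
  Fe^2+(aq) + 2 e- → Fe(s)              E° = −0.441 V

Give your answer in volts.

+0.110 V

In the reaction as written, Tl^+(aq) is reduced (cathode) and Fe^2+(aq) is produced by oxidation at the anode.
E°cell = E°(cathode) − E°(anode) = −0.331 − (−0.441) = +0.110 V.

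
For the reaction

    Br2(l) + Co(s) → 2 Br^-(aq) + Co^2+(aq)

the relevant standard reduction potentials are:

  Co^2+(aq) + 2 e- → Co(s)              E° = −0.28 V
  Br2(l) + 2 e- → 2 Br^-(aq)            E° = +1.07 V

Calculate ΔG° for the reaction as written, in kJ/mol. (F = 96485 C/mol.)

−261 kJ/mol

In the reaction as written Br2(l) is reduced, so the Br₂/Br⁻ couple is the cathode and Co²⁺/Co is the anode.
E°cell = +1.07 − (−0.28) = +1.35 V; balancing electrons gives n = 2.
ΔG° = −nFE°cell = −(2)(96485)(+1.35) J/mol = −261 kJ/mol.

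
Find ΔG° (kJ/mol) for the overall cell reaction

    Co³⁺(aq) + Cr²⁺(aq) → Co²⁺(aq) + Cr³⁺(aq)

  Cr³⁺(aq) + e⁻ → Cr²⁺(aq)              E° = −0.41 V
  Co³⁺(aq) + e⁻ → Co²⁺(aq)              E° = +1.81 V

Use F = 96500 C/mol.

In the reaction as written Co³⁺(aq) is reduced, so the Co³⁺/Co²⁺ couple is the cathode and Cr³⁺/Cr²⁺ is the anode.
E°cell = +1.81 − (−0.41) = +2.22 V; balancing electrons gives n = 1.
ΔG° = −nFE°cell = −(1)(96500)(+2.22) J/mol = −214 kJ/mol.

−214 kJ/mol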